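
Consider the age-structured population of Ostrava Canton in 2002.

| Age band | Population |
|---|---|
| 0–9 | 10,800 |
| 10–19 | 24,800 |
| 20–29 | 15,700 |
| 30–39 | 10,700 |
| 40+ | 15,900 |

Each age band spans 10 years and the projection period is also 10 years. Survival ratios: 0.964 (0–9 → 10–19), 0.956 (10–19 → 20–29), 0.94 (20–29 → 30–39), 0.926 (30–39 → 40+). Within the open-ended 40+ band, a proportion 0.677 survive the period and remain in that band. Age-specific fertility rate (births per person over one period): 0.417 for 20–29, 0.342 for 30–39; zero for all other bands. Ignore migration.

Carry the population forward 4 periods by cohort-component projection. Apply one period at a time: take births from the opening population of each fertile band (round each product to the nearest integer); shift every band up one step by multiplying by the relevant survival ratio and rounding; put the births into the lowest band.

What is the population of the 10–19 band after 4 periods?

Period 1.
Births: 15700 * 0.417 = 6547  |  10700 * 0.342 = 3659 ⇒ total 10206
10–19: 10800 * 0.964 = 10411
20–29: 24800 * 0.956 = 23709
30–39: 15700 * 0.94 = 14758
40+: 10700 * 0.926 + 15900 * 0.677 = 9908 + 10764 = 20672
Giving 10206 / 10411 / 23709 / 14758 / 20672.
Period 2.
Births: 23709 * 0.417 = 9887  |  14758 * 0.342 = 5047 ⇒ total 14934
10–19: 10206 * 0.964 = 9839
20–29: 10411 * 0.956 = 9953
30–39: 23709 * 0.94 = 22286
40+: 14758 * 0.926 + 20672 * 0.677 = 13666 + 13995 = 27661
Giving 14934 / 9839 / 9953 / 22286 / 27661.
Period 3.
Births: 9953 * 0.417 = 4150  |  22286 * 0.342 = 7622 ⇒ total 11772
10–19: 14934 * 0.964 = 14396
20–29: 9839 * 0.956 = 9406
30–39: 9953 * 0.94 = 9356
40+: 22286 * 0.926 + 27661 * 0.677 = 20637 + 18726 = 39363
Giving 11772 / 14396 / 9406 / 9356 / 39363.
Period 4.
Births: 9406 * 0.417 = 3922  |  9356 * 0.342 = 3200 ⇒ total 7122
10–19: 11772 * 0.964 = 11348
20–29: 14396 * 0.956 = 13763
30–39: 9406 * 0.94 = 8842
40+: 9356 * 0.926 + 39363 * 0.677 = 8664 + 26649 = 35313
Giving 7122 / 11348 / 13763 / 8842 / 35313.

11348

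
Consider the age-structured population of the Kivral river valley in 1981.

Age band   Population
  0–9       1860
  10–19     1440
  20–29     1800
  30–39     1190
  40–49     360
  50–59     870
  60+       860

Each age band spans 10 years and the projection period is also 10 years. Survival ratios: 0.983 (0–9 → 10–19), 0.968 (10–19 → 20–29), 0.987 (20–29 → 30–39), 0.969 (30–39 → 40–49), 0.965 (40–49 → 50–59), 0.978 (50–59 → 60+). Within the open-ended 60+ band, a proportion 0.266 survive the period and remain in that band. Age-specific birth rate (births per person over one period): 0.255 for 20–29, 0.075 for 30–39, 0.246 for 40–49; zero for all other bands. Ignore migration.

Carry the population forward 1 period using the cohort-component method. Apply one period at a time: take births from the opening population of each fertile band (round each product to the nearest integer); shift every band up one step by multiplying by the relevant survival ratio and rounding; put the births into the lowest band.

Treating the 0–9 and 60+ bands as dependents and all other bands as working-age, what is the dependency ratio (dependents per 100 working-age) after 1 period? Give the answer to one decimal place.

26.4

Numbering the bands 1..7 from youngest to oldest:
[period 1]
Births: 1800 × 0.255 = 459 ; 1190 × 0.075 = 89 ; 360 × 0.246 = 89 → total 637
Band 2: 1860 × 0.983 = 1828
Band 3: 1440 × 0.968 = 1394
Band 4: 1800 × 0.987 = 1777
Band 5: 1190 × 0.969 = 1153
Band 6: 360 × 0.965 = 347
Band 7: 870 × 0.978 + 860 × 0.266 = 851 + 229 = 1080
→ [637, 1828, 1394, 1777, 1153, 347, 1080]
Dependents (band 0–9 + band 60+) = 637 + 1080 = 1717; working-age = 6499; ratio = 1717/6499 × 100 = 26.4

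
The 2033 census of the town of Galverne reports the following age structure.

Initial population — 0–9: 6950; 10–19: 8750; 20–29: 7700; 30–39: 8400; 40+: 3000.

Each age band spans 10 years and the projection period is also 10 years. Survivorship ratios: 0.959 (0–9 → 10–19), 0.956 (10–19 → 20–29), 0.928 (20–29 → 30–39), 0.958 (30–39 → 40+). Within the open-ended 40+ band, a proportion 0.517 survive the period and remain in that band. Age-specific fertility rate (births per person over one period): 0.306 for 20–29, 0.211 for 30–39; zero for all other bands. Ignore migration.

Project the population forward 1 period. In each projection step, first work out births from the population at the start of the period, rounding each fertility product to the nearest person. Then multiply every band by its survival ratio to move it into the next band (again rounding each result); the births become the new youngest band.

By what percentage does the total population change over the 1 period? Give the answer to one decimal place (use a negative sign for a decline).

3.2

— Period 1 —
Births: 7700 × 0.306 = 2356  |  8400 × 0.211 = 1772 → 4128
10–19: 6950 × 0.959 = 6665
20–29: 8750 × 0.956 = 8365
30–39: 7700 × 0.928 = 7146
40+: 8400 × 0.958 + 3000 × 0.517 = 8047 + 1551 = 9598
Giving 4128 / 6665 / 8365 / 7146 / 9598.
Total: 34800 → 35902; change = 1102; percentage change = 3.2%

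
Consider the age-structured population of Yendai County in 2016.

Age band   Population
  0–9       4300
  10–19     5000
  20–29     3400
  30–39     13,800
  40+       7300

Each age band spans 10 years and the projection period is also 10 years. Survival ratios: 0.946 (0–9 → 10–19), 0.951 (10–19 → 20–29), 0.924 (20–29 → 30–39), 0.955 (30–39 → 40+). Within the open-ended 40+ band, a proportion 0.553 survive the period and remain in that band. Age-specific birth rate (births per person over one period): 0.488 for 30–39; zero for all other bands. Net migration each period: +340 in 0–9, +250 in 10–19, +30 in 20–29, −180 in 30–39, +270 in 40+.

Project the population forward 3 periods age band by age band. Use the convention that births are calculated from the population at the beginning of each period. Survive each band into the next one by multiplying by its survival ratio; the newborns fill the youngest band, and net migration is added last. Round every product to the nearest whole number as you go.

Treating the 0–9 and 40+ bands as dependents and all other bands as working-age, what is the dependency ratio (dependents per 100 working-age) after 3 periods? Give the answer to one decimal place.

112.9

(Groups numbered youngest = 1 to oldest = 5.)
— Period 1 —
Births: 13800 × 0.488 = 6734
Group 2: 4300 × 0.946 = 4068
Group 3: 5000 × 0.951 = 4755
Group 4: 3400 × 0.924 = 3142
Group 5: 13800 × 0.955 + 7300 × 0.553 = 13179 + 4037 = 17216
Net migration: Group 1 + 340 → 7074; Group 2 + 250 → 4318; Group 3 + 30 → 4785; Group 4 − 180 → 2962; Group 5 + 270 → 17486
Giving 7074 / 4318 / 4785 / 2962 / 17486.
— Period 2 —
Births: 2962 × 0.488 = 1445
Group 2: 7074 × 0.946 = 6692
Group 3: 4318 × 0.951 = 4106
Group 4: 4785 × 0.924 = 4421
Group 5: 2962 × 0.955 + 17486 × 0.553 = 2829 + 9670 = 12499
Net migration: Group 1 + 340 → 1785; Group 2 + 250 → 6942; Group 3 + 30 → 4136; Group 4 − 180 → 4241; Group 5 + 270 → 12769
Giving 1785 / 6942 / 4136 / 4241 / 12769.
— Period 3 —
Births: 4241 × 0.488 = 2070
Group 2: 1785 × 0.946 = 1689
Group 3: 6942 × 0.951 = 6602
Group 4: 4136 × 0.924 = 3822
Group 5: 4241 × 0.955 + 12769 × 0.553 = 4050 + 7061 = 11111
Net migration: Group 1 + 340 → 2410; Group 2 + 250 → 1939; Group 3 + 30 → 6632; Group 4 − 180 → 3642; Group 5 + 270 → 11381
Giving 2410 / 1939 / 6632 / 3642 / 11381.
Dependents (band 0–9 + band 40+) = 2410 + 11381 = 13791; working-age = 12213; ratio = 13791/12213 × 100 = 112.9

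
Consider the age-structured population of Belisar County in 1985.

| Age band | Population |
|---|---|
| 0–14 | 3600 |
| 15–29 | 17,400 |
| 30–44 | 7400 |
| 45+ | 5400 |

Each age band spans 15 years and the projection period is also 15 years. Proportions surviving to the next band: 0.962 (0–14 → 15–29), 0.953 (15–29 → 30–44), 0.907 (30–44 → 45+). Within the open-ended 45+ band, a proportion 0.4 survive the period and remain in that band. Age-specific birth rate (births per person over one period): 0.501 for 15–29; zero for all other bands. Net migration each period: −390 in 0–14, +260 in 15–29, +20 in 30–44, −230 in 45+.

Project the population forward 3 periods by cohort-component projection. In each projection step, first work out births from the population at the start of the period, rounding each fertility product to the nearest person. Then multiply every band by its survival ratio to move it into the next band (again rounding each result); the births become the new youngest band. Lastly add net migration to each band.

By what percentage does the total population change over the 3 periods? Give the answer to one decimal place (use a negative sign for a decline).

-30.0

Numbering the bands 1..4 from youngest to oldest:
Period 1.
Births: 17400 × 0.501 = 8717
Band 2: 3600 × 0.962 = 3463
Band 3: 17400 × 0.953 = 16582
Band 4: 7400 × 0.907 + 5400 × 0.4 = 6712 + 2160 = 8872
Net migration: Band 1 − 390 → 8327; Band 2 + 260 → 3723; Band 3 + 20 → 16602; Band 4 − 230 → 8642
Population now: 0–14=8327, 15–29=3723, 30–44=16602, 45+=8642
Period 2.
Births: 3723 × 0.501 = 1865
Band 2: 8327 × 0.962 = 8011
Band 3: 3723 × 0.953 = 3548
Band 4: 16602 × 0.907 + 8642 × 0.4 = 15058 + 3457 = 18515
Net migration: Band 1 − 390 → 1475; Band 2 + 260 → 8271; Band 3 + 20 → 3568; Band 4 − 230 → 18285
Population now: 0–14=1475, 15–29=8271, 30–44=3568, 45+=18285
Period 3.
Births: 8271 × 0.501 = 4144
Band 2: 1475 × 0.962 = 1419
Band 3: 8271 × 0.953 = 7882
Band 4: 3568 × 0.907 + 18285 × 0.4 = 3236 + 7314 = 10550
Net migration: Band 1 − 390 → 3754; Band 2 + 260 → 1679; Band 3 + 20 → 7902; Band 4 − 230 → 10320
Population now: 0–14=3754, 15–29=1679, 30–44=7902, 45+=10320
Total: 33800 → 23655; change = -10145; percentage change = -30.0%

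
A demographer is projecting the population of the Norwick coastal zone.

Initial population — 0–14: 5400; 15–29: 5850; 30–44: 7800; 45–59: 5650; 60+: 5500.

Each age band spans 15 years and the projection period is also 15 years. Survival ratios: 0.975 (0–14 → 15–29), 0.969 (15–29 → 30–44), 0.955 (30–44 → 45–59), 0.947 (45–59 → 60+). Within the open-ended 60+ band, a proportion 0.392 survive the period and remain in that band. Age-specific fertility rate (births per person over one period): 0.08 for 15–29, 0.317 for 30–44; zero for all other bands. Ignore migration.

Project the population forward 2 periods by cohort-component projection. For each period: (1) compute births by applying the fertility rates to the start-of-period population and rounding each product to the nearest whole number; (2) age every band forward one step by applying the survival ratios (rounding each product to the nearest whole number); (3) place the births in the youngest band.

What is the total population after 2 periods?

Let group 1 be 0–14 through group 5 = 60+.
Period 1:
Births: 5850 × 0.08 = 468 ; 7800 × 0.317 = 2473 → total 2941
Group 2: 5400 × 0.975 = 5265
Group 3: 5850 × 0.969 = 5669
Group 4: 7800 × 0.955 = 7449
Group 5: 5650 × 0.947 + 5500 × 0.392 = 5351 + 2156 = 7507
→ [2941, 5265, 5669, 7449, 7507]
Period 2:
Births: 5265 × 0.08 = 421 ; 5669 × 0.317 = 1797 → total 2218
Group 2: 2941 × 0.975 = 2867
Group 3: 5265 × 0.969 = 5102
Group 4: 5669 × 0.955 = 5414
Group 5: 7449 × 0.947 + 7507 × 0.392 = 7054 + 2943 = 9997
→ [2218, 2867, 5102, 5414, 9997]
Total after period 2: 2218 + 2867 + 5102 + 5414 + 9997 = 25598

25598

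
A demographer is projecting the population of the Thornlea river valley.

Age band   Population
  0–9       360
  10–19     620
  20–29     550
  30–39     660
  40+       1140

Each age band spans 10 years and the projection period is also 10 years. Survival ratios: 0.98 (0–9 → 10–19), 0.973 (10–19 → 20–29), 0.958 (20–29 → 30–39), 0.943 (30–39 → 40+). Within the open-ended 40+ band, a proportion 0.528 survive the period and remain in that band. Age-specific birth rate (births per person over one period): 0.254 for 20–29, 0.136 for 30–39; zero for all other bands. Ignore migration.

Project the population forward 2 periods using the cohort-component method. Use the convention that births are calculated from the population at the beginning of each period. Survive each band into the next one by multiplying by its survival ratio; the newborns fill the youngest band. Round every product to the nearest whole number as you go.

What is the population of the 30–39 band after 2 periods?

Call the groups 1 to 5, youngest first.
Period 1:
Births: 550 × 0.254 = 140  |  660 × 0.136 = 90 → 230
Group 2: 360 × 0.98 = 353
Group 3: 620 × 0.973 = 603
Group 4: 550 × 0.958 = 527
Group 5: 660 × 0.943 + 1140 × 0.528 = 622 + 602 = 1224
Population now: 0–9=230, 10–19=353, 20–29=603, 30–39=527, 40+=1224
Period 2:
Births: 603 × 0.254 = 153  |  527 × 0.136 = 72 → 225
Group 2: 230 × 0.98 = 225
Group 3: 353 × 0.973 = 343
Group 4: 603 × 0.958 = 578
Group 5: 527 × 0.943 + 1224 × 0.528 = 497 + 646 = 1143
Population now: 0–9=225, 10–19=225, 20–29=343, 30–39=578, 40+=1143

578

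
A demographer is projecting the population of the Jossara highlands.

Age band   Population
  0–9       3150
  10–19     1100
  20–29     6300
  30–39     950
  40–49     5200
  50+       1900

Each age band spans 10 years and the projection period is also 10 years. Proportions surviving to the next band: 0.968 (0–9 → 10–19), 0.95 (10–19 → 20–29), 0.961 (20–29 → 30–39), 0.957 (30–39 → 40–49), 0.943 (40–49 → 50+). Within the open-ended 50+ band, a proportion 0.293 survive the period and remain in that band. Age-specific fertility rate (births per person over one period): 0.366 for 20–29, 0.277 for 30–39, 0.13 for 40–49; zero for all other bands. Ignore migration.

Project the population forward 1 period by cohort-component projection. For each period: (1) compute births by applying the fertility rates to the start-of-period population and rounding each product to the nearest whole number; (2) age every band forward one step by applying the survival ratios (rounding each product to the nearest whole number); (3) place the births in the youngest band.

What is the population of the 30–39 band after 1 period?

6054

After projecting period 1:
Births: 6300 × 0.366 = 2306 ; 950 × 0.277 = 263 ; 5200 × 0.13 = 676 → total 3245
10–19: 3150 × 0.968 = 3049
20–29: 1100 × 0.95 = 1045
30–39: 6300 × 0.961 = 6054
40–49: 950 × 0.957 = 909
50+: 5200 × 0.943 + 1900 × 0.293 = 4904 + 557 = 5461
→ [3245, 3049, 1045, 6054, 909, 5461]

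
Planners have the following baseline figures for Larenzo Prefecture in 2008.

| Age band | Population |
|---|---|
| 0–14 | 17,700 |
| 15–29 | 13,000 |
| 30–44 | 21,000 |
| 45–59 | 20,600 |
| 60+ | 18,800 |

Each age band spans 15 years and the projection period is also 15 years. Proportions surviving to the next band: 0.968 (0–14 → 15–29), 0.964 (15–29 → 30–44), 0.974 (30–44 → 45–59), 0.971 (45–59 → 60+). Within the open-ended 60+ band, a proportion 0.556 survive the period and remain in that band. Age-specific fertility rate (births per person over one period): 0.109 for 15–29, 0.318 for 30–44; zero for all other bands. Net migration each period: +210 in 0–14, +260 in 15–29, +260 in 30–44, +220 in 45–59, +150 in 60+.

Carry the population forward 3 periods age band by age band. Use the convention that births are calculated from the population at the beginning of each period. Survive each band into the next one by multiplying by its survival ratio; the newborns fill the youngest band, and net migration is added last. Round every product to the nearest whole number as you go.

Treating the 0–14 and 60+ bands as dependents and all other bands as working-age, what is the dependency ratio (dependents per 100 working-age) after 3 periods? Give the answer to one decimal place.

(Bands numbered youngest = 1 to oldest = 5.)
— Period 1 —
Births: 13000 × 0.109 = 1417 ; 21000 × 0.318 = 6678 ⇒ total 8095
Band 2: 17700 × 0.968 = 17134
Band 3: 13000 × 0.964 = 12532
Band 4: 21000 × 0.974 = 20454
Band 5: 20600 × 0.971 + 18800 × 0.556 = 20003 + 10453 = 30456
Net migration: Band 1 + 210 → 8305; Band 2 + 260 → 17394; Band 3 + 260 → 12792; Band 4 + 220 → 20674; Band 5 + 150 → 30606
Population now: 0–14=8305, 15–29=17394, 30–44=12792, 45–59=20674, 60+=30606
— Period 2 —
Births: 17394 × 0.109 = 1896 ; 12792 × 0.318 = 4068 ⇒ total 5964
Band 2: 8305 × 0.968 = 8039
Band 3: 17394 × 0.964 = 16768
Band 4: 12792 × 0.974 = 12459
Band 5: 20674 × 0.971 + 30606 × 0.556 = 20074 + 17017 = 37091
Net migration: Band 1 + 210 → 6174; Band 2 + 260 → 8299; Band 3 + 260 → 17028; Band 4 + 220 → 12679; Band 5 + 150 → 37241
Population now: 0–14=6174, 15–29=8299, 30–44=17028, 45–59=12679, 60+=37241
— Period 3 —
Births: 8299 × 0.109 = 905 ; 17028 × 0.318 = 5415 ⇒ total 6320
Band 2: 6174 × 0.968 = 5976
Band 3: 8299 × 0.964 = 8000
Band 4: 17028 × 0.974 = 16585
Band 5: 12679 × 0.971 + 37241 × 0.556 = 12311 + 20706 = 33017
Net migration: Band 1 + 210 → 6530; Band 2 + 260 → 6236; Band 3 + 260 → 8260; Band 4 + 220 → 16805; Band 5 + 150 → 33167
Population now: 0–14=6530, 15–29=6236, 30–44=8260, 45–59=16805, 60+=33167
Dependents (band 0–14 + band 60+) = 6530 + 33167 = 39697; working-age = 31301; ratio = 39697/31301 × 100 = 126.8

126.8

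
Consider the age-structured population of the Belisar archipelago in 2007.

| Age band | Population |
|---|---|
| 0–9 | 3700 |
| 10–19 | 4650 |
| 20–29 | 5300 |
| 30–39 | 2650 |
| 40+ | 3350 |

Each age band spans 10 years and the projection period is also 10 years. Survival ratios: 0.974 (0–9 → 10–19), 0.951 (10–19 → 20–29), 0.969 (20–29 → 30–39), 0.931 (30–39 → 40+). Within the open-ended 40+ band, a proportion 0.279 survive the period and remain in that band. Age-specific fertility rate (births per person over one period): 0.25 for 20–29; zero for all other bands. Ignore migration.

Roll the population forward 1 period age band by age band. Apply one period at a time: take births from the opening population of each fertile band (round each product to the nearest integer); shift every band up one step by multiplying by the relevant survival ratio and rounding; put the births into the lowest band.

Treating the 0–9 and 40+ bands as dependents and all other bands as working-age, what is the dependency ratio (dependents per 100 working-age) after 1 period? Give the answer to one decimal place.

After projecting period 1:
Births: 5300 × 0.25 = 1325
10–19: 3700 × 0.974 = 3604
20–29: 4650 × 0.951 = 4422
30–39: 5300 × 0.969 = 5136
40+: 2650 × 0.931 + 3350 × 0.279 = 2467 + 935 = 3402
Population now: 0–9=1325, 10–19=3604, 20–29=4422, 30–39=5136, 40+=3402
Dependents (band 0–9 + band 40+) = 1325 + 3402 = 4727; working-age = 13162; ratio = 4727/13162 × 100 = 35.9

35.9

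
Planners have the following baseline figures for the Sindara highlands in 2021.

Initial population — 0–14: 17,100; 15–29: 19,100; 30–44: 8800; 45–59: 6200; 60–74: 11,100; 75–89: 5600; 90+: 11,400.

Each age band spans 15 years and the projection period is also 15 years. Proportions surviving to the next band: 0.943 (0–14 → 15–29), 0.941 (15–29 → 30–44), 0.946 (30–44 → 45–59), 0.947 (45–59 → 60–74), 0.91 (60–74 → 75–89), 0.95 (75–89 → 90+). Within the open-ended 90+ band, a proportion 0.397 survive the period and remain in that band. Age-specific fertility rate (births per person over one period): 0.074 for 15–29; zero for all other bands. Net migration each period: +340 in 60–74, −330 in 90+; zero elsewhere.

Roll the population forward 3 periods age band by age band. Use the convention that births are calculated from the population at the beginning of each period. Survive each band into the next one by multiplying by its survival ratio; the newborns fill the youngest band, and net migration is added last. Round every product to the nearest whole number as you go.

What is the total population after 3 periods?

50974

After projecting period 1:
Births: 19100 × 0.074 = 1413
15–29: 17100 × 0.943 = 16125
30–44: 19100 × 0.941 = 17973
45–59: 8800 × 0.946 = 8325
60–74: 6200 × 0.947 = 5871
75–89: 11100 × 0.91 = 10101
90+: 5600 × 0.95 + 11400 × 0.397 = 5320 + 4526 = 9846
Net migration: 60–74 + 340 → 6211; 90+ − 330 → 9516
Giving 1413 / 16125 / 17973 / 8325 / 6211 / 10101 / 9516.
After projecting period 2:
Births: 16125 × 0.074 = 1193
15–29: 1413 × 0.943 = 1332
30–44: 16125 × 0.941 = 15174
45–59: 17973 × 0.946 = 17002
60–74: 8325 × 0.947 = 7884
75–89: 6211 × 0.91 = 5652
90+: 10101 × 0.95 + 9516 × 0.397 = 9596 + 3778 = 13374
Net migration: 60–74 + 340 → 8224; 90+ − 330 → 13044
Giving 1193 / 1332 / 15174 / 17002 / 8224 / 5652 / 13044.
After projecting period 3:
Births: 1332 × 0.074 = 99
15–29: 1193 × 0.943 = 1125
30–44: 1332 × 0.941 = 1253
45–59: 15174 × 0.946 = 14355
60–74: 17002 × 0.947 = 16101
75–89: 8224 × 0.91 = 7484
90+: 5652 × 0.95 + 13044 × 0.397 = 5369 + 5178 = 10547
Net migration: 60–74 + 340 → 16441; 90+ − 330 → 10217
Giving 99 / 1125 / 1253 / 14355 / 16441 / 7484 / 10217.
Total after period 3: 99 + 1125 + 1253 + 14355 + 16441 + 7484 + 10217 = 50974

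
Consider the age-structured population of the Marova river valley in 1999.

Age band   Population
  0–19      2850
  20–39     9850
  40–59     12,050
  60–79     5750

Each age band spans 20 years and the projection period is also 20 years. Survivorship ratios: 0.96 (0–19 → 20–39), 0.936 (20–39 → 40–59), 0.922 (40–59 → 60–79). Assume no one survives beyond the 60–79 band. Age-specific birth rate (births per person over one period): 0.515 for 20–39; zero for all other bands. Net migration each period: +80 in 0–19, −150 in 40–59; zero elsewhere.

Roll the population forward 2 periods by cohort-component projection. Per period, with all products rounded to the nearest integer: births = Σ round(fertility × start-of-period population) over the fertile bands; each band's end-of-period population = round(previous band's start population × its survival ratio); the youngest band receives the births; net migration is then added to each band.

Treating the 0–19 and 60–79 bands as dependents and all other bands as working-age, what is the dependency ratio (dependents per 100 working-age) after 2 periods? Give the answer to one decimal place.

Call the groups 1 to 4, youngest first.
Period 1.
Births: 9850 × 0.515 = 5073
Group 2: 2850 × 0.96 = 2736
Group 3: 9850 × 0.936 = 9220
Group 4: 12050 × 0.922 = 11110
Net migration: Group 1 + 80 → 5153; Group 3 − 150 → 9070
Population now: 0–19=5153, 20–39=2736, 40–59=9070, 60–79=11110
Period 2.
Births: 2736 × 0.515 = 1409
Group 2: 5153 × 0.96 = 4947
Group 3: 2736 × 0.936 = 2561
Group 4: 9070 × 0.922 = 8363
Net migration: Group 1 + 80 → 1489; Group 3 − 150 → 2411
Population now: 0–19=1489, 20–39=4947, 40–59=2411, 60–79=8363
Dependents (band 0–19 + band 60–79) = 1489 + 8363 = 9852; working-age = 7358; ratio = 9852/7358 × 100 = 133.9

133.9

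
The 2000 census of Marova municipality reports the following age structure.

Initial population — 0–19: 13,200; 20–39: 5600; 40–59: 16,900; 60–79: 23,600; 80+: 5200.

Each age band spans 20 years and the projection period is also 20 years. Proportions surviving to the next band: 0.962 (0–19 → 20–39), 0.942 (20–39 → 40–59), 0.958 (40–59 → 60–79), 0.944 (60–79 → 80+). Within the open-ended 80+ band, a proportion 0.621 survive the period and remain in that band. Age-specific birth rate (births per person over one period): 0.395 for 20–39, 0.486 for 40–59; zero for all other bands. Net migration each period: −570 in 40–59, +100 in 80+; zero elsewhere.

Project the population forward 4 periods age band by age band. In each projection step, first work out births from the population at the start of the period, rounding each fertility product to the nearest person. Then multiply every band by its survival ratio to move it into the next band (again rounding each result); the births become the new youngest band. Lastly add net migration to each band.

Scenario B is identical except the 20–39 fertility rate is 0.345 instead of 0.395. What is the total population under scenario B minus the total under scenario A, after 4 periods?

-2074

Period 1:
Births: 5600 × 0.395 = 2212 ; 16900 × 0.486 = 8213 — total 10425
20–39: 13200 × 0.962 = 12698
40–59: 5600 × 0.942 = 5275
60–79: 16900 × 0.958 = 16190
80+: 23600 × 0.944 + 5200 × 0.621 = 22278 + 3229 = 25507
Net migration: 40–59 − 570 → 4705; 80+ + 100 → 25607
Giving 10425 / 12698 / 4705 / 16190 / 25607.
Period 2:
Births: 12698 × 0.395 = 5016 ; 4705 × 0.486 = 2287 — total 7303
20–39: 10425 × 0.962 = 10029
40–59: 12698 × 0.942 = 11962
60–79: 4705 × 0.958 = 4507
80+: 16190 × 0.944 + 25607 × 0.621 = 15283 + 15902 = 31185
Net migration: 40–59 − 570 → 11392; 80+ + 100 → 31285
Giving 7303 / 10029 / 11392 / 4507 / 31285.
Period 3:
Births: 10029 × 0.395 = 3961 ; 11392 × 0.486 = 5537 — total 9498
20–39: 7303 × 0.962 = 7025
40–59: 10029 × 0.942 = 9447
60–79: 11392 × 0.958 = 10914
80+: 4507 × 0.944 + 31285 × 0.621 = 4255 + 19428 = 23683
Net migration: 40–59 − 570 → 8877; 80+ + 100 → 23783
Giving 9498 / 7025 / 8877 / 10914 / 23783.
Period 4:
Births: 7025 × 0.395 = 2775 ; 8877 × 0.486 = 4314 — total 7089
20–39: 9498 × 0.962 = 9137
40–59: 7025 × 0.942 = 6618
60–79: 8877 × 0.958 = 8504
80+: 10914 × 0.944 + 23783 × 0.621 = 10303 + 14769 = 25072
Net migration: 40–59 − 570 → 6048; 80+ + 100 → 25172
Giving 7089 / 9137 / 6048 / 8504 / 25172.
Scenario A total after 4 periods: 55950
Scenario B projection —
Period 1:
Births: 5600 × 0.345 = 1932 ; 16900 × 0.486 = 8213 — total 10145
20–39: 13200 × 0.962 = 12698
40–59: 5600 × 0.942 = 5275
60–79: 16900 × 0.958 = 16190
80+: 23600 × 0.944 + 5200 × 0.621 = 22278 + 3229 = 25507
Net migration: 40–59 − 570 → 4705; 80+ + 100 → 25607
Giving 10145 / 12698 / 4705 / 16190 / 25607.
Period 2:
Births: 12698 × 0.345 = 4381 ; 4705 × 0.486 = 2287 — total 6668
20–39: 10145 × 0.962 = 9759
40–59: 12698 × 0.942 = 11962
60–79: 4705 × 0.958 = 4507
80+: 16190 × 0.944 + 25607 × 0.621 = 15283 + 15902 = 31185
Net migration: 40–59 − 570 → 11392; 80+ + 100 → 31285
Giving 6668 / 9759 / 11392 / 4507 / 31285.
Period 3:
Births: 9759 × 0.345 = 3367 ; 11392 × 0.486 = 5537 — total 8904
20–39: 6668 × 0.962 = 6415
40–59: 9759 × 0.942 = 9193
60–79: 11392 × 0.958 = 10914
80+: 4507 × 0.944 + 31285 × 0.621 = 4255 + 19428 = 23683
Net migration: 40–59 − 570 → 8623; 80+ + 100 → 23783
Giving 8904 / 6415 / 8623 / 10914 / 23783.
Period 4:
Births: 6415 × 0.345 = 2213 ; 8623 × 0.486 = 4191 — total 6404
20–39: 8904 × 0.962 = 8566
40–59: 6415 × 0.942 = 6043
60–79: 8623 × 0.958 = 8261
80+: 10914 × 0.944 + 23783 × 0.621 = 10303 + 14769 = 25072
Net migration: 40–59 − 570 → 5473; 80+ + 100 → 25172
Giving 6404 / 8566 / 5473 / 8261 / 25172.
Scenario B total after 4 periods: 53876
Difference B − A = 53876 − 55950 = -2074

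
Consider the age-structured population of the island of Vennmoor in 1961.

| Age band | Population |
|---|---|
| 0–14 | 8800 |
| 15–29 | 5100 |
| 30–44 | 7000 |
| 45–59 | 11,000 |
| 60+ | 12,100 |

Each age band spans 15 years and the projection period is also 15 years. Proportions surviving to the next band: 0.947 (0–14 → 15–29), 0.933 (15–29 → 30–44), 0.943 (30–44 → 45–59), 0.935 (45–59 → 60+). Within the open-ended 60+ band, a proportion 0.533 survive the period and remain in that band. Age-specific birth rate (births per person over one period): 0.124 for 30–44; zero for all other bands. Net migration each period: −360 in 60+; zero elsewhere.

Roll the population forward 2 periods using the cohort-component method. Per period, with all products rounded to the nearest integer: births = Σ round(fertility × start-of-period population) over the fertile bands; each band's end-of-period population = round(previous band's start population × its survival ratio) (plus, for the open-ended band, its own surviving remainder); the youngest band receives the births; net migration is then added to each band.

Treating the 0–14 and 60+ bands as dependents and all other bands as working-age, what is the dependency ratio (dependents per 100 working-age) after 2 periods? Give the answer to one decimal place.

115.6

Period 1:
Births: 7000 × 0.124 = 868
15–29: 8800 × 0.947 = 8334
30–44: 5100 × 0.933 = 4758
45–59: 7000 × 0.943 = 6601
60+: 11000 × 0.935 + 12100 × 0.533 = 10285 + 6449 = 16734
Net migration: 60+ − 360 → 16374
Giving 868 / 8334 / 4758 / 6601 / 16374.
Period 2:
Births: 4758 × 0.124 = 590
15–29: 868 × 0.947 = 822
30–44: 8334 × 0.933 = 7776
45–59: 4758 × 0.943 = 4487
60+: 6601 × 0.935 + 16374 × 0.533 = 6172 + 8727 = 14899
Net migration: 60+ − 360 → 14539
Giving 590 / 822 / 7776 / 4487 / 14539.
Dependents (band 0–14 + band 60+) = 590 + 14539 = 15129; working-age = 13085; ratio = 15129/13085 × 100 = 115.6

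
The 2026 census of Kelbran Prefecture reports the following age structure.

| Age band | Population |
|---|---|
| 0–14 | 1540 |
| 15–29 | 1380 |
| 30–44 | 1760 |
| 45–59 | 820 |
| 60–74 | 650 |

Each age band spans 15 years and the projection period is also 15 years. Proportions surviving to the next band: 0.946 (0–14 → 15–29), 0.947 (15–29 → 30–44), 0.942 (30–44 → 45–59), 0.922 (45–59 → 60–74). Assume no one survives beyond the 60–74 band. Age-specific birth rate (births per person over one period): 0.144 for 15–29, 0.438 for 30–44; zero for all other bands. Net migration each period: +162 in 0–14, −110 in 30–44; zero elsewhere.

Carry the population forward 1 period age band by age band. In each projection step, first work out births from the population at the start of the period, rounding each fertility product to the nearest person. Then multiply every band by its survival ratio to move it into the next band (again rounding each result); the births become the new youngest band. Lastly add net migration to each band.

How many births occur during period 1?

Numbering the groups 1..5 from youngest to oldest:
After projecting period 1:
Births: 1380 × 0.144 = 199, 1760 × 0.438 = 771 → total 970
Group 2: 1540 × 0.946 = 1457
Group 3: 1380 × 0.947 = 1307
Group 4: 1760 × 0.942 = 1658
Group 5: 820 × 0.922 = 756
Net migration: Group 1 + 162 → 1132; Group 3 − 110 → 1197
→ [1132, 1457, 1197, 1658, 756]

970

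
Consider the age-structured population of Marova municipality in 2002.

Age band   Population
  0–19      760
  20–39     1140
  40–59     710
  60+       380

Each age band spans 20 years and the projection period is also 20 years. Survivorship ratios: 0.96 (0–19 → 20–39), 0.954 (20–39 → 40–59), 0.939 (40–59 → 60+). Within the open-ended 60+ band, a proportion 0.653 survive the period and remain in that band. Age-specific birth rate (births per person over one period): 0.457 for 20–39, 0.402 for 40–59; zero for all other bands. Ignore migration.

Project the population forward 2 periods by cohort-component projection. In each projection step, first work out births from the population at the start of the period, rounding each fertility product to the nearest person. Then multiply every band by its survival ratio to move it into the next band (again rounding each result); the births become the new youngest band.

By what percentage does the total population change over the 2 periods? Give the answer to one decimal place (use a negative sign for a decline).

29.1

Let band 1 be 0–19 through band 4 = 60+.
Period 1:
Births: 1140 * 0.457 = 521  |  710 * 0.402 = 285 → total 806
Band 2: 760 * 0.96 = 730
Band 3: 1140 * 0.954 = 1088
Band 4: 710 * 0.939 + 380 * 0.653 = 667 + 248 = 915
→ [806, 730, 1088, 915]
Period 2:
Births: 730 * 0.457 = 334  |  1088 * 0.402 = 437 → total 771
Band 2: 806 * 0.96 = 774
Band 3: 730 * 0.954 = 696
Band 4: 1088 * 0.939 + 915 * 0.653 = 1022 + 597 = 1619
→ [771, 774, 696, 1619]
Total: 2990 → 3860; change = 870; percentage change = 29.1%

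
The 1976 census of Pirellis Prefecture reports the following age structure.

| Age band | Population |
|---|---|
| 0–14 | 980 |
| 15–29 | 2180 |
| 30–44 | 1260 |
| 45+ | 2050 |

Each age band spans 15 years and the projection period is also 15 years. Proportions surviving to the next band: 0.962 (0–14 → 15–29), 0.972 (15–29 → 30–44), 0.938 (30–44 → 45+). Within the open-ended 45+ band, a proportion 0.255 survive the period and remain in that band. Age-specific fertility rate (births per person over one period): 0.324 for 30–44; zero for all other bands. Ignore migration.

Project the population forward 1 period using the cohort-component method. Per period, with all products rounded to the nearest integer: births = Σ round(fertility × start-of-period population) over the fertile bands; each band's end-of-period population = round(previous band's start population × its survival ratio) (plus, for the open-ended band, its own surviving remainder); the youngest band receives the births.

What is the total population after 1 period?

Period 1.
Births: 1260 × 0.324 = 408
15–29: 980 × 0.962 = 943
30–44: 2180 × 0.972 = 2119
45+: 1260 × 0.938 + 2050 × 0.255 = 1182 + 523 = 1705
Population now: 0–14=408, 15–29=943, 30–44=2119, 45+=1705
Total after period 1: 408 + 943 + 2119 + 1705 = 5175

5175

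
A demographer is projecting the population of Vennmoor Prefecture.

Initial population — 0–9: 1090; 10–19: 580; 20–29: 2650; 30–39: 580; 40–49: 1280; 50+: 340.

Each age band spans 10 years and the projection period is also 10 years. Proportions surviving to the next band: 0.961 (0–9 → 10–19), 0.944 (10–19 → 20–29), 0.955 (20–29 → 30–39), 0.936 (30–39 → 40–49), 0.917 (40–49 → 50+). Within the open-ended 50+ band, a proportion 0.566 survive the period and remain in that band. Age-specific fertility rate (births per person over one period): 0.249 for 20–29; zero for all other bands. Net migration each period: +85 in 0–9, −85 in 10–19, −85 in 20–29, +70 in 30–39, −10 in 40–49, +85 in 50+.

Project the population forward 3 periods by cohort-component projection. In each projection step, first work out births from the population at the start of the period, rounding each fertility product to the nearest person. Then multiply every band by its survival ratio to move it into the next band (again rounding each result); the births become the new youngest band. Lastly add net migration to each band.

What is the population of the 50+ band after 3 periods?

3099

After projecting period 1:
Births: 2650 × 0.249 = 660
10–19: 1090 × 0.961 = 1047
20–29: 580 × 0.944 = 548
30–39: 2650 × 0.955 = 2531
40–49: 580 × 0.936 = 543
50+: 1280 × 0.917 + 340 × 0.566 = 1174 + 192 = 1366
Net migration: 0–9 + 85 → 745; 10–19 − 85 → 962; 20–29 − 85 → 463; 30–39 + 70 → 2601; 40–49 − 10 → 533; 50+ + 85 → 1451
→ [745, 962, 463, 2601, 533, 1451]
After projecting period 2:
Births: 463 × 0.249 = 115
10–19: 745 × 0.961 = 716
20–29: 962 × 0.944 = 908
30–39: 463 × 0.955 = 442
40–49: 2601 × 0.936 = 2435
50+: 533 × 0.917 + 1451 × 0.566 = 489 + 821 = 1310
Net migration: 0–9 + 85 → 200; 10–19 − 85 → 631; 20–29 − 85 → 823; 30–39 + 70 → 512; 40–49 − 10 → 2425; 50+ + 85 → 1395
→ [200, 631, 823, 512, 2425, 1395]
After projecting period 3:
Births: 823 × 0.249 = 205
10–19: 200 × 0.961 = 192
20–29: 631 × 0.944 = 596
30–39: 823 × 0.955 = 786
40–49: 512 × 0.936 = 479
50+: 2425 × 0.917 + 1395 × 0.566 = 2224 + 790 = 3014
Net migration: 0–9 + 85 → 290; 10–19 − 85 → 107; 20–29 − 85 → 511; 30–39 + 70 → 856; 40–49 − 10 → 469; 50+ + 85 → 3099
→ [290, 107, 511, 856, 469, 3099]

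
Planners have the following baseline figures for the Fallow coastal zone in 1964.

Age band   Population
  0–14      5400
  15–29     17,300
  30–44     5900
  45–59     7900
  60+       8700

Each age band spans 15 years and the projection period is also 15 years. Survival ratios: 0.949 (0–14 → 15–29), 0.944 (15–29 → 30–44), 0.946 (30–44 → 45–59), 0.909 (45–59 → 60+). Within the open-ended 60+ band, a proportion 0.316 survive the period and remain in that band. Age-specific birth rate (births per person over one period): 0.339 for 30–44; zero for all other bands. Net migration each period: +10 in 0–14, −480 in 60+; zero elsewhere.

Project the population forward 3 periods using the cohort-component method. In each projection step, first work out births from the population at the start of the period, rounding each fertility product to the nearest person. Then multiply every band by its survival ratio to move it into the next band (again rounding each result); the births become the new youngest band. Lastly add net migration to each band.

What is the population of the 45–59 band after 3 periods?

4577

Period 1.
Births: 5900 * 0.339 = 2000
15–29: 5400 * 0.949 = 5125
30–44: 17300 * 0.944 = 16331
45–59: 5900 * 0.946 = 5581
60+: 7900 * 0.909 + 8700 * 0.316 = 7181 + 2749 = 9930
Net migration: 0–14 + 10 → 2010; 60+ − 480 → 9450
Giving 2010 / 5125 / 16331 / 5581 / 9450.
Period 2.
Births: 16331 * 0.339 = 5536
15–29: 2010 * 0.949 = 1907
30–44: 5125 * 0.944 = 4838
45–59: 16331 * 0.946 = 15449
60+: 5581 * 0.909 + 9450 * 0.316 = 5073 + 2986 = 8059
Net migration: 0–14 + 10 → 5546; 60+ − 480 → 7579
Giving 5546 / 1907 / 4838 / 15449 / 7579.
Period 3.
Births: 4838 * 0.339 = 1640
15–29: 5546 * 0.949 = 5263
30–44: 1907 * 0.944 = 1800
45–59: 4838 * 0.946 = 4577
60+: 15449 * 0.909 + 7579 * 0.316 = 14043 + 2395 = 16438
Net migration: 0–14 + 10 → 1650; 60+ − 480 → 15958
Giving 1650 / 5263 / 1800 / 4577 / 15958.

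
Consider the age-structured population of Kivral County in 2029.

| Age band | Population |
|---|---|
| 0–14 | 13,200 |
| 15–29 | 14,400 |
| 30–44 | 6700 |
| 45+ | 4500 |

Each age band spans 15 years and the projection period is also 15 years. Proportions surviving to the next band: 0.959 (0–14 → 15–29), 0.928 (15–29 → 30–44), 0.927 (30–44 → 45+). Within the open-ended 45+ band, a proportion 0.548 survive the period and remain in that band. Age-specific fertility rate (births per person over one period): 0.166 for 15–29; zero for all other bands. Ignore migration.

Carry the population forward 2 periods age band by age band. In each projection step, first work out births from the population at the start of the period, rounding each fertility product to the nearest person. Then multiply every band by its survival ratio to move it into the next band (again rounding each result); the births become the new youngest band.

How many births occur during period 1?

(Bands numbered youngest = 1 to oldest = 4.)
[period 1]
Births: 14400 * 0.166 = 2390
Band 2: 13200 * 0.959 = 12659
Band 3: 14400 * 0.928 = 13363
Band 4: 6700 * 0.927 + 4500 * 0.548 = 6211 + 2466 = 8677
→ [2390, 12659, 13363, 8677]

2390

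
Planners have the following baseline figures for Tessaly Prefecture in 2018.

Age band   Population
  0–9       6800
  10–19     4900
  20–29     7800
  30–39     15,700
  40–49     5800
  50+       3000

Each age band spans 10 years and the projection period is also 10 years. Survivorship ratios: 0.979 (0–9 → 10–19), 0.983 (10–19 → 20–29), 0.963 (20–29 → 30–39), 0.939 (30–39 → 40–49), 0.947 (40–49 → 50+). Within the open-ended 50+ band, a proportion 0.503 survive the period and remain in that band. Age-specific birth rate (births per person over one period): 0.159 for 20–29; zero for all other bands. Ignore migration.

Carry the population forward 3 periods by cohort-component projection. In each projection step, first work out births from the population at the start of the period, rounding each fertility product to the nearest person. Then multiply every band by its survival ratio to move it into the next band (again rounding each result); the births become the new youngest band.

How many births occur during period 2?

Numbering the groups 1..6 from youngest to oldest:
[period 1]
Births: 7800 × 0.159 = 1240
Group 2: 6800 × 0.979 = 6657
Group 3: 4900 × 0.983 = 4817
Group 4: 7800 × 0.963 = 7511
Group 5: 15700 × 0.939 = 14742
Group 6: 5800 × 0.947 + 3000 × 0.503 = 5493 + 1509 = 7002
→ [1240, 6657, 4817, 7511, 14742, 7002]
[period 2]
Births: 4817 × 0.159 = 766
Group 2: 1240 × 0.979 = 1214
Group 3: 6657 × 0.983 = 6544
Group 4: 4817 × 0.963 = 4639
Group 5: 7511 × 0.939 = 7053
Group 6: 14742 × 0.947 + 7002 × 0.503 = 13961 + 3522 = 17483
→ [766, 1214, 6544, 4639, 7053, 17483]

766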